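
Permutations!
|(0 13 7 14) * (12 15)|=4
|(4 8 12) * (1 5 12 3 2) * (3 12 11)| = 15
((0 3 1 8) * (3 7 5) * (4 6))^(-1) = (0 8 1 3 5 7)(4 6)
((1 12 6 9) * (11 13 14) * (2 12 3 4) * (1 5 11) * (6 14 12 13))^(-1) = (1 14 12 13 2 4 3)(5 9 6 11)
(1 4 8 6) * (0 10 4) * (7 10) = (0 7 10 4 8 6 1) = [7, 0, 2, 3, 8, 5, 1, 10, 6, 9, 4]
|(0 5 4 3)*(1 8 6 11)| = |(0 5 4 3)(1 8 6 11)| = 4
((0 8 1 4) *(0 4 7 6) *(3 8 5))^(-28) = ((0 5 3 8 1 7 6))^(-28) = (8)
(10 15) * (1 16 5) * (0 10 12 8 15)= (0 10)(1 16 5)(8 15 12)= [10, 16, 2, 3, 4, 1, 6, 7, 15, 9, 0, 11, 8, 13, 14, 12, 5]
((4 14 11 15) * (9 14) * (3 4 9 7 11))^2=(3 7 15 14 4 11 9)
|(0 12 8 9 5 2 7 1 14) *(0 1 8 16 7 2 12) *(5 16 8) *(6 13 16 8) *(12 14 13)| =6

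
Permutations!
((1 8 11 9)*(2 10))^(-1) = (1 9 11 8)(2 10)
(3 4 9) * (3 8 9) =[0, 1, 2, 4, 3, 5, 6, 7, 9, 8] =(3 4)(8 9)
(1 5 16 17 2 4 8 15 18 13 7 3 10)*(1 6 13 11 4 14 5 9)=(1 9)(2 14 5 16 17)(3 10 6 13 7)(4 8 15 18 11)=[0, 9, 14, 10, 8, 16, 13, 3, 15, 1, 6, 4, 12, 7, 5, 18, 17, 2, 11]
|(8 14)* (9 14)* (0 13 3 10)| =|(0 13 3 10)(8 9 14)| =12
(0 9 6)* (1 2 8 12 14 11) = (0 9 6)(1 2 8 12 14 11) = [9, 2, 8, 3, 4, 5, 0, 7, 12, 6, 10, 1, 14, 13, 11]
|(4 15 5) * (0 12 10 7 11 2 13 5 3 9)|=|(0 12 10 7 11 2 13 5 4 15 3 9)|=12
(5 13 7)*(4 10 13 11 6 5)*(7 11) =(4 10 13 11 6 5 7) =[0, 1, 2, 3, 10, 7, 5, 4, 8, 9, 13, 6, 12, 11]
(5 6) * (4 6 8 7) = [0, 1, 2, 3, 6, 8, 5, 4, 7] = (4 6 5 8 7)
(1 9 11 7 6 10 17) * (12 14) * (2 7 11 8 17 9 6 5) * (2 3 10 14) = (1 6 14 12 2 7 5 3 10 9 8 17) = [0, 6, 7, 10, 4, 3, 14, 5, 17, 8, 9, 11, 2, 13, 12, 15, 16, 1]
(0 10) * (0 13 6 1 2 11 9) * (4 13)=(0 10 4 13 6 1 2 11 9)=[10, 2, 11, 3, 13, 5, 1, 7, 8, 0, 4, 9, 12, 6]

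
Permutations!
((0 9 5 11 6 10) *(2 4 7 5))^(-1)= ((0 9 2 4 7 5 11 6 10))^(-1)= (0 10 6 11 5 7 4 2 9)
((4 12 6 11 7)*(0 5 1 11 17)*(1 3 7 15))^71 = ((0 5 3 7 4 12 6 17)(1 11 15))^71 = (0 17 6 12 4 7 3 5)(1 15 11)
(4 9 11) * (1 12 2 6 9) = (1 12 2 6 9 11 4) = [0, 12, 6, 3, 1, 5, 9, 7, 8, 11, 10, 4, 2]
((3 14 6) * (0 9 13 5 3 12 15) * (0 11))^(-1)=(0 11 15 12 6 14 3 5 13 9)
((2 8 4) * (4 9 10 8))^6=(10)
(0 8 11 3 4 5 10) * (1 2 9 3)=(0 8 11 1 2 9 3 4 5 10)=[8, 2, 9, 4, 5, 10, 6, 7, 11, 3, 0, 1]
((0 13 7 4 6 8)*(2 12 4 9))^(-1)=(0 8 6 4 12 2 9 7 13)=((0 13 7 9 2 12 4 6 8))^(-1)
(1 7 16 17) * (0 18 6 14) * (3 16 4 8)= [18, 7, 2, 16, 8, 5, 14, 4, 3, 9, 10, 11, 12, 13, 0, 15, 17, 1, 6]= (0 18 6 14)(1 7 4 8 3 16 17)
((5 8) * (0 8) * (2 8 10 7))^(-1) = ((0 10 7 2 8 5))^(-1) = (0 5 8 2 7 10)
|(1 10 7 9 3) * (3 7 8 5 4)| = |(1 10 8 5 4 3)(7 9)| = 6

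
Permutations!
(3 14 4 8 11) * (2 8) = (2 8 11 3 14 4) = [0, 1, 8, 14, 2, 5, 6, 7, 11, 9, 10, 3, 12, 13, 4]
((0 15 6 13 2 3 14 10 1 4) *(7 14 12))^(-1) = ((0 15 6 13 2 3 12 7 14 10 1 4))^(-1) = (0 4 1 10 14 7 12 3 2 13 6 15)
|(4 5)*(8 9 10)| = 6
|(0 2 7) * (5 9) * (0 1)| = |(0 2 7 1)(5 9)| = 4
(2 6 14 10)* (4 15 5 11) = (2 6 14 10)(4 15 5 11) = [0, 1, 6, 3, 15, 11, 14, 7, 8, 9, 2, 4, 12, 13, 10, 5]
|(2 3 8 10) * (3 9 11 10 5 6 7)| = |(2 9 11 10)(3 8 5 6 7)| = 20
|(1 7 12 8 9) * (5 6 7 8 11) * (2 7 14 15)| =24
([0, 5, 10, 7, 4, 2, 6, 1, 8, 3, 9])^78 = [0, 5, 10, 7, 4, 2, 6, 1, 8, 3, 9]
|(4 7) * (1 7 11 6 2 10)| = 7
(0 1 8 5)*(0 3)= (0 1 8 5 3)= [1, 8, 2, 0, 4, 3, 6, 7, 5]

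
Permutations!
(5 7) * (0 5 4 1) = (0 5 7 4 1) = [5, 0, 2, 3, 1, 7, 6, 4]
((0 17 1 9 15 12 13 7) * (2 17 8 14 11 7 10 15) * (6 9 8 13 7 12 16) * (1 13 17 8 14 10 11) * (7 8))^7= (0 15 17 16 13 6 11 9 12 2 8 7 10)(1 14)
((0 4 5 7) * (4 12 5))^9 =(0 12 5 7)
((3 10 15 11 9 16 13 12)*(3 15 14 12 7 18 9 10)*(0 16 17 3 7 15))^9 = ((0 16 13 15 11 10 14 12)(3 7 18 9 17))^9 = (0 16 13 15 11 10 14 12)(3 17 9 18 7)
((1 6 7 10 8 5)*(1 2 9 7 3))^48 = (10)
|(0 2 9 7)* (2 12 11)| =|(0 12 11 2 9 7)| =6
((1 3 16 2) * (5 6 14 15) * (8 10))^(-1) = ((1 3 16 2)(5 6 14 15)(8 10))^(-1) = (1 2 16 3)(5 15 14 6)(8 10)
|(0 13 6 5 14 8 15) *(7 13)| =|(0 7 13 6 5 14 8 15)| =8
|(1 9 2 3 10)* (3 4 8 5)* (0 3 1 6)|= 12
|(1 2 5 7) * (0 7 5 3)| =5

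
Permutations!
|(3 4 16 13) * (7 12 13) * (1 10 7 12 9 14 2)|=30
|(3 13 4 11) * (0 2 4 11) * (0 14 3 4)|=|(0 2)(3 13 11 4 14)|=10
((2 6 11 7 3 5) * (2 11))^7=(2 6)(3 7 11 5)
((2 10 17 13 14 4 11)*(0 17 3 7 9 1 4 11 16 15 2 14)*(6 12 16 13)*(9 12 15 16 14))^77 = ((0 17 6 15 2 10 3 7 12 14 11 9 1 4 13))^77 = (0 6 2 3 12 11 1 13 17 15 10 7 14 9 4)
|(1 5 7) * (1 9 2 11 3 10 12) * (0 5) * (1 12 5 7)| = |(12)(0 7 9 2 11 3 10 5 1)| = 9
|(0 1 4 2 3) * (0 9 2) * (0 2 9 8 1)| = |(9)(1 4 2 3 8)| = 5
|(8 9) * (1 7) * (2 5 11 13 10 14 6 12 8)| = |(1 7)(2 5 11 13 10 14 6 12 8 9)| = 10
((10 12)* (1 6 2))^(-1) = (1 2 6)(10 12)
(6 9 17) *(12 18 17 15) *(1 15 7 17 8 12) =(1 15)(6 9 7 17)(8 12 18) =[0, 15, 2, 3, 4, 5, 9, 17, 12, 7, 10, 11, 18, 13, 14, 1, 16, 6, 8]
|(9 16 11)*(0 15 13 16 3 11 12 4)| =6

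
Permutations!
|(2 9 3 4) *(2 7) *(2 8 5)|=7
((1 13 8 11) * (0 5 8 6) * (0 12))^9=(0 5 8 11 1 13 6 12)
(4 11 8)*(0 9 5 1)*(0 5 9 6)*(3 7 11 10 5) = [6, 3, 2, 7, 10, 1, 0, 11, 4, 9, 5, 8] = (0 6)(1 3 7 11 8 4 10 5)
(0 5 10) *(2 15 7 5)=(0 2 15 7 5 10)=[2, 1, 15, 3, 4, 10, 6, 5, 8, 9, 0, 11, 12, 13, 14, 7]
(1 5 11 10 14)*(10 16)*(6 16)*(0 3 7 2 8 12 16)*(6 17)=[3, 5, 8, 7, 4, 11, 0, 2, 12, 9, 14, 17, 16, 13, 1, 15, 10, 6]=(0 3 7 2 8 12 16 10 14 1 5 11 17 6)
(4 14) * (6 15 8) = (4 14)(6 15 8) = [0, 1, 2, 3, 14, 5, 15, 7, 6, 9, 10, 11, 12, 13, 4, 8]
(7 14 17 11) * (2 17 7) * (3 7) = (2 17 11)(3 7 14) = [0, 1, 17, 7, 4, 5, 6, 14, 8, 9, 10, 2, 12, 13, 3, 15, 16, 11]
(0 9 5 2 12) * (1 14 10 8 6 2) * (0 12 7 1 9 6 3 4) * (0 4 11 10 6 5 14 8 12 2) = [5, 8, 7, 11, 4, 9, 0, 1, 3, 14, 12, 10, 2, 13, 6] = (0 5 9 14 6)(1 8 3 11 10 12 2 7)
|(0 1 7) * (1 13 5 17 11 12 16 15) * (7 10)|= 11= |(0 13 5 17 11 12 16 15 1 10 7)|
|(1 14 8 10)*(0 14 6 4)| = 7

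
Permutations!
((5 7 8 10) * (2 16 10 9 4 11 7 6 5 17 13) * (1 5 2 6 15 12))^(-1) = ((1 5 15 12)(2 16 10 17 13 6)(4 11 7 8 9))^(-1) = (1 12 15 5)(2 6 13 17 10 16)(4 9 8 7 11)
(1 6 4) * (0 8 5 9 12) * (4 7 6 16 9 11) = (0 8 5 11 4 1 16 9 12)(6 7) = [8, 16, 2, 3, 1, 11, 7, 6, 5, 12, 10, 4, 0, 13, 14, 15, 9]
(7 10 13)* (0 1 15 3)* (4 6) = (0 1 15 3)(4 6)(7 10 13) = [1, 15, 2, 0, 6, 5, 4, 10, 8, 9, 13, 11, 12, 7, 14, 3]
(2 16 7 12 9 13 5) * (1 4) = (1 4)(2 16 7 12 9 13 5) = [0, 4, 16, 3, 1, 2, 6, 12, 8, 13, 10, 11, 9, 5, 14, 15, 7]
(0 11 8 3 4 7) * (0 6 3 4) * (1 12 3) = (0 11 8 4 7 6 1 12 3) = [11, 12, 2, 0, 7, 5, 1, 6, 4, 9, 10, 8, 3]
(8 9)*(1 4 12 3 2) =[0, 4, 1, 2, 12, 5, 6, 7, 9, 8, 10, 11, 3] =(1 4 12 3 2)(8 9)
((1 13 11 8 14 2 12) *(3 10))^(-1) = (1 12 2 14 8 11 13)(3 10)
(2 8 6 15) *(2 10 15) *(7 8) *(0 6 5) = [6, 1, 7, 3, 4, 0, 2, 8, 5, 9, 15, 11, 12, 13, 14, 10] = (0 6 2 7 8 5)(10 15)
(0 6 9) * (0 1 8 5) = (0 6 9 1 8 5) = [6, 8, 2, 3, 4, 0, 9, 7, 5, 1]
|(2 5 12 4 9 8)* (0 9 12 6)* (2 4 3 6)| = |(0 9 8 4 12 3 6)(2 5)| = 14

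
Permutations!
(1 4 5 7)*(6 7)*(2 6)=(1 4 5 2 6 7)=[0, 4, 6, 3, 5, 2, 7, 1]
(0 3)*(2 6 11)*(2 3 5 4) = [5, 1, 6, 0, 2, 4, 11, 7, 8, 9, 10, 3] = (0 5 4 2 6 11 3)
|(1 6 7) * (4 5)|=|(1 6 7)(4 5)|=6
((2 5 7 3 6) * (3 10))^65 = (2 6 3 10 7 5)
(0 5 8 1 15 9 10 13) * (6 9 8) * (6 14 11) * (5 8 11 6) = (0 8 1 15 11 5 14 6 9 10 13) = [8, 15, 2, 3, 4, 14, 9, 7, 1, 10, 13, 5, 12, 0, 6, 11]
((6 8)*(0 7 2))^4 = (8)(0 7 2)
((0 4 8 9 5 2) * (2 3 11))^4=(0 5)(2 9)(3 4)(8 11)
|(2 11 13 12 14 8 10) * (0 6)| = |(0 6)(2 11 13 12 14 8 10)| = 14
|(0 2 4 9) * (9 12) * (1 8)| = |(0 2 4 12 9)(1 8)| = 10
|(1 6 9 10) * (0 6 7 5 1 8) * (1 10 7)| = 7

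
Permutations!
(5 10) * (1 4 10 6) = (1 4 10 5 6) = [0, 4, 2, 3, 10, 6, 1, 7, 8, 9, 5]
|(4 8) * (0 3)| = 2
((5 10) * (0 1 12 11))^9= ((0 1 12 11)(5 10))^9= (0 1 12 11)(5 10)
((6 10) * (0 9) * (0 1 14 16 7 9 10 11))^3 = (0 11 6 10)(1 7 14 9 16)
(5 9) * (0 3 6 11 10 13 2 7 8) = (0 3 6 11 10 13 2 7 8)(5 9) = [3, 1, 7, 6, 4, 9, 11, 8, 0, 5, 13, 10, 12, 2]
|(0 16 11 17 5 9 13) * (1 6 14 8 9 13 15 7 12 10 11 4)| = |(0 16 4 1 6 14 8 9 15 7 12 10 11 17 5 13)| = 16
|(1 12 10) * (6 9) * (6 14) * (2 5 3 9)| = |(1 12 10)(2 5 3 9 14 6)| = 6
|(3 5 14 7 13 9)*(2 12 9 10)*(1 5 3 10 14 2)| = |(1 5 2 12 9 10)(7 13 14)| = 6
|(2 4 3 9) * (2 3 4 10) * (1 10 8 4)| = 10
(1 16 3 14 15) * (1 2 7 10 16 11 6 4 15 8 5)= (1 11 6 4 15 2 7 10 16 3 14 8 5)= [0, 11, 7, 14, 15, 1, 4, 10, 5, 9, 16, 6, 12, 13, 8, 2, 3]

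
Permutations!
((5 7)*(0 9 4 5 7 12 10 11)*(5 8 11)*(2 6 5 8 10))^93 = (0 10)(2 6 5 12)(4 11)(8 9)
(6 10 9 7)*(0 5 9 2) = [5, 1, 0, 3, 4, 9, 10, 6, 8, 7, 2] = (0 5 9 7 6 10 2)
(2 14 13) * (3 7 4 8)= [0, 1, 14, 7, 8, 5, 6, 4, 3, 9, 10, 11, 12, 2, 13]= (2 14 13)(3 7 4 8)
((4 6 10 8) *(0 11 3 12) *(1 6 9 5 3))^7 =(0 9 6 12 4 1 3 8 11 5 10)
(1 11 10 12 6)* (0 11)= (0 11 10 12 6 1)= [11, 0, 2, 3, 4, 5, 1, 7, 8, 9, 12, 10, 6]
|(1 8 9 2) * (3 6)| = 4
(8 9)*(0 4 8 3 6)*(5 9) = (0 4 8 5 9 3 6) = [4, 1, 2, 6, 8, 9, 0, 7, 5, 3]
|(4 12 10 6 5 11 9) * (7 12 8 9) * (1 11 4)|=10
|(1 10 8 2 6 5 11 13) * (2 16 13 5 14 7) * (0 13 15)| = |(0 13 1 10 8 16 15)(2 6 14 7)(5 11)| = 28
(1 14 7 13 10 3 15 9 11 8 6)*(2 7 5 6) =(1 14 5 6)(2 7 13 10 3 15 9 11 8) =[0, 14, 7, 15, 4, 6, 1, 13, 2, 11, 3, 8, 12, 10, 5, 9]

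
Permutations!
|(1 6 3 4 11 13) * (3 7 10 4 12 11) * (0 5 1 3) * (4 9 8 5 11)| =|(0 11 13 3 12 4)(1 6 7 10 9 8 5)| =42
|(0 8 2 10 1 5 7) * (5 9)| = |(0 8 2 10 1 9 5 7)| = 8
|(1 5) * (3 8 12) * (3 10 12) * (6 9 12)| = 4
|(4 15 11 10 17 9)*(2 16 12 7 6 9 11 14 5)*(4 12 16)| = |(2 4 15 14 5)(6 9 12 7)(10 17 11)| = 60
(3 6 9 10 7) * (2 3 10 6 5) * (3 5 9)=(2 5)(3 9 6)(7 10)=[0, 1, 5, 9, 4, 2, 3, 10, 8, 6, 7]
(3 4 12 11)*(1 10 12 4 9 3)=(1 10 12 11)(3 9)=[0, 10, 2, 9, 4, 5, 6, 7, 8, 3, 12, 1, 11]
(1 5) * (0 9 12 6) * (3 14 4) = (0 9 12 6)(1 5)(3 14 4) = [9, 5, 2, 14, 3, 1, 0, 7, 8, 12, 10, 11, 6, 13, 4]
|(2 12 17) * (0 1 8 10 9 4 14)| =21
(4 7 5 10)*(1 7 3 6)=(1 7 5 10 4 3 6)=[0, 7, 2, 6, 3, 10, 1, 5, 8, 9, 4]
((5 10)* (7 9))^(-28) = ((5 10)(7 9))^(-28) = (10)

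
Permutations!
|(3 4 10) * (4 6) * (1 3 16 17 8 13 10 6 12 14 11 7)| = 30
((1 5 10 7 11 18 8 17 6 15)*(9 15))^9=(1 9 17 18 7 5 15 6 8 11 10)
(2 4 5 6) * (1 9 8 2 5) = (1 9 8 2 4)(5 6) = [0, 9, 4, 3, 1, 6, 5, 7, 2, 8]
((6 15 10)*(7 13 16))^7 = (6 15 10)(7 13 16)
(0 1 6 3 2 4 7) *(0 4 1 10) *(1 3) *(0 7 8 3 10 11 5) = (0 11 5)(1 6)(2 10 7 4 8 3) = [11, 6, 10, 2, 8, 0, 1, 4, 3, 9, 7, 5]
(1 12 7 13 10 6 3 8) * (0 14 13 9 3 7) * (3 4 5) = [14, 12, 2, 8, 5, 3, 7, 9, 1, 4, 6, 11, 0, 10, 13] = (0 14 13 10 6 7 9 4 5 3 8 1 12)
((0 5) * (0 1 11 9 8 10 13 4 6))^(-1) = ((0 5 1 11 9 8 10 13 4 6))^(-1) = (0 6 4 13 10 8 9 11 1 5)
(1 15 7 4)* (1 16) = (1 15 7 4 16) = [0, 15, 2, 3, 16, 5, 6, 4, 8, 9, 10, 11, 12, 13, 14, 7, 1]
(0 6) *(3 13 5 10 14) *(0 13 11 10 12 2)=(0 6 13 5 12 2)(3 11 10 14)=[6, 1, 0, 11, 4, 12, 13, 7, 8, 9, 14, 10, 2, 5, 3]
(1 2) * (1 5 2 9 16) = (1 9 16)(2 5) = [0, 9, 5, 3, 4, 2, 6, 7, 8, 16, 10, 11, 12, 13, 14, 15, 1]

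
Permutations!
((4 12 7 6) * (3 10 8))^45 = (4 12 7 6)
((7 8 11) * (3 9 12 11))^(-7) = (3 8 7 11 12 9) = ((3 9 12 11 7 8))^(-7)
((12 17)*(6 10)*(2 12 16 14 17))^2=((2 12)(6 10)(14 17 16))^2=(14 16 17)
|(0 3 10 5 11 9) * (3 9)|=4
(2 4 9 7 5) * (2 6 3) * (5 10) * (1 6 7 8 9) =(1 6 3 2 4)(5 7 10)(8 9) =[0, 6, 4, 2, 1, 7, 3, 10, 9, 8, 5]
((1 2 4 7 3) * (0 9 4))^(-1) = (0 2 1 3 7 4 9)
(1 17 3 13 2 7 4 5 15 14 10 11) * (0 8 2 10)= (0 8 2 7 4 5 15 14)(1 17 3 13 10 11)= [8, 17, 7, 13, 5, 15, 6, 4, 2, 9, 11, 1, 12, 10, 0, 14, 16, 3]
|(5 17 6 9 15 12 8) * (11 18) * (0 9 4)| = |(0 9 15 12 8 5 17 6 4)(11 18)| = 18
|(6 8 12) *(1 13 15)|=|(1 13 15)(6 8 12)|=3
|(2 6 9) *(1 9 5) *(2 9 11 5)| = 6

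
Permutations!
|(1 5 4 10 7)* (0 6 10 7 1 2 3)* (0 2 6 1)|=14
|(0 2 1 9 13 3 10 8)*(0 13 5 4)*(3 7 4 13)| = |(0 2 1 9 5 13 7 4)(3 10 8)| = 24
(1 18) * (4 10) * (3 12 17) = (1 18)(3 12 17)(4 10) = [0, 18, 2, 12, 10, 5, 6, 7, 8, 9, 4, 11, 17, 13, 14, 15, 16, 3, 1]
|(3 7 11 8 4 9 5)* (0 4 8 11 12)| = |(0 4 9 5 3 7 12)| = 7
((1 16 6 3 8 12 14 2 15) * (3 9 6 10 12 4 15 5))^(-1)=((1 16 10 12 14 2 5 3 8 4 15)(6 9))^(-1)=(1 15 4 8 3 5 2 14 12 10 16)(6 9)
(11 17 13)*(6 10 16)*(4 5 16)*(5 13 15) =(4 13 11 17 15 5 16 6 10) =[0, 1, 2, 3, 13, 16, 10, 7, 8, 9, 4, 17, 12, 11, 14, 5, 6, 15]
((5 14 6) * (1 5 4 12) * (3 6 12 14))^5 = ((1 5 3 6 4 14 12))^5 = (1 14 6 5 12 4 3)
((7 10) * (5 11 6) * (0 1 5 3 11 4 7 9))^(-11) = (0 4 9 5 10 1 7)(3 11 6)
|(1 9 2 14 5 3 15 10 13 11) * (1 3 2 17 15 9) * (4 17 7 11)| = |(2 14 5)(3 9 7 11)(4 17 15 10 13)| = 60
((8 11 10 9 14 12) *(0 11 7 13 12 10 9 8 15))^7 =((0 11 9 14 10 8 7 13 12 15))^7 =(0 13 10 11 12 8 9 15 7 14)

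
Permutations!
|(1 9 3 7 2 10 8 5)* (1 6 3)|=14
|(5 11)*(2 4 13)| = |(2 4 13)(5 11)| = 6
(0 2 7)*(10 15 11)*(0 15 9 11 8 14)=(0 2 7 15 8 14)(9 11 10)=[2, 1, 7, 3, 4, 5, 6, 15, 14, 11, 9, 10, 12, 13, 0, 8]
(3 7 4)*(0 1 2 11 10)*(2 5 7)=[1, 5, 11, 2, 3, 7, 6, 4, 8, 9, 0, 10]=(0 1 5 7 4 3 2 11 10)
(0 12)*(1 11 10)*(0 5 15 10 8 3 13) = (0 12 5 15 10 1 11 8 3 13) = [12, 11, 2, 13, 4, 15, 6, 7, 3, 9, 1, 8, 5, 0, 14, 10]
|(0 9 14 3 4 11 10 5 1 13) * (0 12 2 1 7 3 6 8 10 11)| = 20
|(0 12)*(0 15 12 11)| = |(0 11)(12 15)| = 2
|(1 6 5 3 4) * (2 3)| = 6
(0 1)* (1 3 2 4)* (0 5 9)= (0 3 2 4 1 5 9)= [3, 5, 4, 2, 1, 9, 6, 7, 8, 0]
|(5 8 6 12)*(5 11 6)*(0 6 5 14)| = 7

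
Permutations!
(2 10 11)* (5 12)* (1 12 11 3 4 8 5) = (1 12)(2 10 3 4 8 5 11) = [0, 12, 10, 4, 8, 11, 6, 7, 5, 9, 3, 2, 1]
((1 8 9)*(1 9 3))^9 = (9)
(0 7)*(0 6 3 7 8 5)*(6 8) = (0 6 3 7 8 5) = [6, 1, 2, 7, 4, 0, 3, 8, 5]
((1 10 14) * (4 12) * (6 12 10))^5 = ((1 6 12 4 10 14))^5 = (1 14 10 4 12 6)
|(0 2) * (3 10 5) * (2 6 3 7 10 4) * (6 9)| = 6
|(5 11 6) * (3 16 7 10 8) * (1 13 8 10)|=|(1 13 8 3 16 7)(5 11 6)|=6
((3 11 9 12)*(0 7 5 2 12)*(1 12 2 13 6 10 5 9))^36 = (13)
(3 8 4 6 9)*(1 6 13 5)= (1 6 9 3 8 4 13 5)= [0, 6, 2, 8, 13, 1, 9, 7, 4, 3, 10, 11, 12, 5]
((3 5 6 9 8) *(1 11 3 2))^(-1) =((1 11 3 5 6 9 8 2))^(-1) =(1 2 8 9 6 5 3 11)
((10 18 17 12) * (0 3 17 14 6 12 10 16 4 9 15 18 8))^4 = ((0 3 17 10 8)(4 9 15 18 14 6 12 16))^4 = (0 8 10 17 3)(4 14)(6 9)(12 15)(16 18)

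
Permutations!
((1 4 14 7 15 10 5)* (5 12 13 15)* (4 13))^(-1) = (1 5 7 14 4 12 10 15 13)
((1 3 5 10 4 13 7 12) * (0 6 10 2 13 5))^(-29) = (0 5 12 6 2 1 10 13 3 4 7)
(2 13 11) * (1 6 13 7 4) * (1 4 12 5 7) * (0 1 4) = (0 1 6 13 11 2 4)(5 7 12) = [1, 6, 4, 3, 0, 7, 13, 12, 8, 9, 10, 2, 5, 11]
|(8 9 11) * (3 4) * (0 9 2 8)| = 6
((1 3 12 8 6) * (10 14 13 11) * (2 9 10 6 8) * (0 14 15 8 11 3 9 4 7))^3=((0 14 13 3 12 2 4 7)(1 9 10 15 8 11 6))^3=(0 3 4 14 12 7 13 2)(1 15 6 10 11 9 8)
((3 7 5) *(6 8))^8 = ((3 7 5)(6 8))^8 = (8)(3 5 7)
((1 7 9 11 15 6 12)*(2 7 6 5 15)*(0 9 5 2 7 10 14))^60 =((0 9 11 7 5 15 2 10 14)(1 6 12))^60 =(0 2 7)(5 9 10)(11 14 15)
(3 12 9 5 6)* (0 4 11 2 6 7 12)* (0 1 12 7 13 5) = [4, 12, 6, 1, 11, 13, 3, 7, 8, 0, 10, 2, 9, 5] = (0 4 11 2 6 3 1 12 9)(5 13)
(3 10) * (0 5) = (0 5)(3 10) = [5, 1, 2, 10, 4, 0, 6, 7, 8, 9, 3]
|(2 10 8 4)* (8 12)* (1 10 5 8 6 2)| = 8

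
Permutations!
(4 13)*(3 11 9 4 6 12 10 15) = (3 11 9 4 13 6 12 10 15) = [0, 1, 2, 11, 13, 5, 12, 7, 8, 4, 15, 9, 10, 6, 14, 3]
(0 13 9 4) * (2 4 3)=(0 13 9 3 2 4)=[13, 1, 4, 2, 0, 5, 6, 7, 8, 3, 10, 11, 12, 9]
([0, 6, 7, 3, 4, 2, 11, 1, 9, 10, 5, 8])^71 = (1 7 2 5 10 9 8 11 6)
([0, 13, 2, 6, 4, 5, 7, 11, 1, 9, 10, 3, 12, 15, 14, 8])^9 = [0, 13, 2, 6, 4, 5, 7, 11, 1, 9, 10, 3, 12, 15, 14, 8]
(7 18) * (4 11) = (4 11)(7 18) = [0, 1, 2, 3, 11, 5, 6, 18, 8, 9, 10, 4, 12, 13, 14, 15, 16, 17, 7]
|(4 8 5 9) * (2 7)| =|(2 7)(4 8 5 9)| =4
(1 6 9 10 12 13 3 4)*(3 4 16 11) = (1 6 9 10 12 13 4)(3 16 11) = [0, 6, 2, 16, 1, 5, 9, 7, 8, 10, 12, 3, 13, 4, 14, 15, 11]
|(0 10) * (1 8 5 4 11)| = 10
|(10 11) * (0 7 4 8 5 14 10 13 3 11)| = 21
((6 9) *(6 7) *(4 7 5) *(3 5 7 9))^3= (3 9)(4 6)(5 7)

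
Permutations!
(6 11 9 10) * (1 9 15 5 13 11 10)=(1 9)(5 13 11 15)(6 10)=[0, 9, 2, 3, 4, 13, 10, 7, 8, 1, 6, 15, 12, 11, 14, 5]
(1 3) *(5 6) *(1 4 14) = (1 3 4 14)(5 6) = [0, 3, 2, 4, 14, 6, 5, 7, 8, 9, 10, 11, 12, 13, 1]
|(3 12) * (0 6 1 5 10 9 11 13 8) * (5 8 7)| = |(0 6 1 8)(3 12)(5 10 9 11 13 7)| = 12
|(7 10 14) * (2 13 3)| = 3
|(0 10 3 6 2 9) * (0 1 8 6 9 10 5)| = 14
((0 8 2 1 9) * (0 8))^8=(9)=((1 9 8 2))^8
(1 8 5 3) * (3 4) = (1 8 5 4 3) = [0, 8, 2, 1, 3, 4, 6, 7, 5]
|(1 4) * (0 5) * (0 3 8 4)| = |(0 5 3 8 4 1)| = 6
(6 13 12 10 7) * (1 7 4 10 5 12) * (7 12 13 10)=(1 12 5 13)(4 7 6 10)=[0, 12, 2, 3, 7, 13, 10, 6, 8, 9, 4, 11, 5, 1]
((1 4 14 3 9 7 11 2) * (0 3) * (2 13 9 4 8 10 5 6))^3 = (0 14 4 3)(1 5)(2 10)(6 8)(7 9 13 11)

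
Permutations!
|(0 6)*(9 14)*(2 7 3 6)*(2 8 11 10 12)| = |(0 8 11 10 12 2 7 3 6)(9 14)| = 18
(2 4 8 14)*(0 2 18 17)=(0 2 4 8 14 18 17)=[2, 1, 4, 3, 8, 5, 6, 7, 14, 9, 10, 11, 12, 13, 18, 15, 16, 0, 17]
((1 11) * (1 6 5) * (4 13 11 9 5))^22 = ((1 9 5)(4 13 11 6))^22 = (1 9 5)(4 11)(6 13)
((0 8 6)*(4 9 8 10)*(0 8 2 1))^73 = ((0 10 4 9 2 1)(6 8))^73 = (0 10 4 9 2 1)(6 8)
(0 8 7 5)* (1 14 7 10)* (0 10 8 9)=[9, 14, 2, 3, 4, 10, 6, 5, 8, 0, 1, 11, 12, 13, 7]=(0 9)(1 14 7 5 10)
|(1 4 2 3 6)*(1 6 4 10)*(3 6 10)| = |(1 3 4 2 6 10)| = 6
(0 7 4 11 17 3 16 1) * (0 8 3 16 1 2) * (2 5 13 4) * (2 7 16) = (0 16 5 13 4 11 17 2)(1 8 3) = [16, 8, 0, 1, 11, 13, 6, 7, 3, 9, 10, 17, 12, 4, 14, 15, 5, 2]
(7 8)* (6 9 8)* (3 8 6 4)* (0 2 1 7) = [2, 7, 1, 8, 3, 5, 9, 4, 0, 6] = (0 2 1 7 4 3 8)(6 9)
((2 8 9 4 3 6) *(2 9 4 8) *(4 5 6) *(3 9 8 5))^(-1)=((3 4 9 5 6 8))^(-1)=(3 8 6 5 9 4)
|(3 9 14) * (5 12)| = 6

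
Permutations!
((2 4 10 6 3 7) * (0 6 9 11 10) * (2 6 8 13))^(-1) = (0 4 2 13 8)(3 6 7)(9 10 11)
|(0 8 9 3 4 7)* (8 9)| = 5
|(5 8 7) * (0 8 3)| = 5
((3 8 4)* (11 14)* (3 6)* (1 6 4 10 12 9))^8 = ((1 6 3 8 10 12 9)(11 14))^8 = (14)(1 6 3 8 10 12 9)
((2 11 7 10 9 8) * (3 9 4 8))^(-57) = (2 10)(3 9)(4 11)(7 8)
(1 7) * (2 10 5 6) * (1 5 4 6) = (1 7 5)(2 10 4 6) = [0, 7, 10, 3, 6, 1, 2, 5, 8, 9, 4]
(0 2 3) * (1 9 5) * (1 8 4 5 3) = (0 2 1 9 3)(4 5 8) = [2, 9, 1, 0, 5, 8, 6, 7, 4, 3]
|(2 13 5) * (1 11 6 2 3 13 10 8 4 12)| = |(1 11 6 2 10 8 4 12)(3 13 5)| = 24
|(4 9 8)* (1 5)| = 6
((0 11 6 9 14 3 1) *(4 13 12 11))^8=(0 3 9 11 13)(1 14 6 12 4)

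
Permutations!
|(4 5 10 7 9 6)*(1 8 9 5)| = 15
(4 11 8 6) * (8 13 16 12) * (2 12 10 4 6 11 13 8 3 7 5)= (2 12 3 7 5)(4 13 16 10)(8 11)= [0, 1, 12, 7, 13, 2, 6, 5, 11, 9, 4, 8, 3, 16, 14, 15, 10]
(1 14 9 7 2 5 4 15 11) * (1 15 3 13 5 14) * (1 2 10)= [0, 2, 14, 13, 3, 4, 6, 10, 8, 7, 1, 15, 12, 5, 9, 11]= (1 2 14 9 7 10)(3 13 5 4)(11 15)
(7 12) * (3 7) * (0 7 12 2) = (0 7 2)(3 12) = [7, 1, 0, 12, 4, 5, 6, 2, 8, 9, 10, 11, 3]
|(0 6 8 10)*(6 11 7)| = |(0 11 7 6 8 10)| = 6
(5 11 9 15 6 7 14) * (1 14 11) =(1 14 5)(6 7 11 9 15) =[0, 14, 2, 3, 4, 1, 7, 11, 8, 15, 10, 9, 12, 13, 5, 6]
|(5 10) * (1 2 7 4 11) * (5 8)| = 15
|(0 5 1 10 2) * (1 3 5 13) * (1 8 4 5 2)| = |(0 13 8 4 5 3 2)(1 10)| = 14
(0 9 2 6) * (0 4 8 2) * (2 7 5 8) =(0 9)(2 6 4)(5 8 7) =[9, 1, 6, 3, 2, 8, 4, 5, 7, 0]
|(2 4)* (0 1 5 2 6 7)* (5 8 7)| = 4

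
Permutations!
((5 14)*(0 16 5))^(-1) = (0 14 5 16)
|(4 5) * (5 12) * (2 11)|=6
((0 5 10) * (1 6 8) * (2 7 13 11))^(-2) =((0 5 10)(1 6 8)(2 7 13 11))^(-2) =(0 5 10)(1 6 8)(2 13)(7 11)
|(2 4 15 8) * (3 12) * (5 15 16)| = |(2 4 16 5 15 8)(3 12)| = 6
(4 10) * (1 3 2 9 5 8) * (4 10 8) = (10)(1 3 2 9 5 4 8) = [0, 3, 9, 2, 8, 4, 6, 7, 1, 5, 10]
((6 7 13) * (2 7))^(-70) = (2 13)(6 7)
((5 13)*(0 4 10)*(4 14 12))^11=(0 14 12 4 10)(5 13)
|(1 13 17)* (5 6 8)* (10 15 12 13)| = 6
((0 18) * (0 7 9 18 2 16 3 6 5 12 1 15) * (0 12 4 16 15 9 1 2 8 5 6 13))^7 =(1 7 18 9)(2 15 12)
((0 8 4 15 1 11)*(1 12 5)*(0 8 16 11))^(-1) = ((0 16 11 8 4 15 12 5 1))^(-1) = (0 1 5 12 15 4 8 11 16)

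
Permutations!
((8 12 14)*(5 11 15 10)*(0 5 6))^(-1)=((0 5 11 15 10 6)(8 12 14))^(-1)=(0 6 10 15 11 5)(8 14 12)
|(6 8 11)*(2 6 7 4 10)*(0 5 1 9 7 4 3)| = |(0 5 1 9 7 3)(2 6 8 11 4 10)| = 6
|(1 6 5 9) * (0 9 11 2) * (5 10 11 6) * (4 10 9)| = |(0 4 10 11 2)(1 5 6 9)| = 20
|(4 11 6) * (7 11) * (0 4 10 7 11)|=6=|(0 4 11 6 10 7)|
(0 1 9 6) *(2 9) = (0 1 2 9 6) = [1, 2, 9, 3, 4, 5, 0, 7, 8, 6]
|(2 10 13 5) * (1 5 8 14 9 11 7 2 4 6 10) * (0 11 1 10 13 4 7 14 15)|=14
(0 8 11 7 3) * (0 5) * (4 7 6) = [8, 1, 2, 5, 7, 0, 4, 3, 11, 9, 10, 6] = (0 8 11 6 4 7 3 5)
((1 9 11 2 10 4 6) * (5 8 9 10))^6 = (1 4)(2 5 8 9 11)(6 10) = ((1 10 4 6)(2 5 8 9 11))^6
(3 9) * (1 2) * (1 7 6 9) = [0, 2, 7, 1, 4, 5, 9, 6, 8, 3] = (1 2 7 6 9 3)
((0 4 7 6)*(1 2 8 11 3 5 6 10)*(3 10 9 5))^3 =((0 4 7 9 5 6)(1 2 8 11 10))^3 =(0 9)(1 11 2 10 8)(4 5)(6 7)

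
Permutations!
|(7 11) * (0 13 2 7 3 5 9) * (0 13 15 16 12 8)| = 35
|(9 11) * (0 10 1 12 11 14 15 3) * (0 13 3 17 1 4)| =42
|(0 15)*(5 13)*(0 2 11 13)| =6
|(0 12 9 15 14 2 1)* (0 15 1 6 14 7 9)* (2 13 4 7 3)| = |(0 12)(1 15 3 2 6 14 13 4 7 9)| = 10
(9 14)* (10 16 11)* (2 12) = (2 12)(9 14)(10 16 11) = [0, 1, 12, 3, 4, 5, 6, 7, 8, 14, 16, 10, 2, 13, 9, 15, 11]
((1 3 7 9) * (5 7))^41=(1 3 5 7 9)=((1 3 5 7 9))^41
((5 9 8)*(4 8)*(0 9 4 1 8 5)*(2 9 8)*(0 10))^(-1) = ((0 8 10)(1 2 9)(4 5))^(-1) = (0 10 8)(1 9 2)(4 5)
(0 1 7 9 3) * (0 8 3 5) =(0 1 7 9 5)(3 8) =[1, 7, 2, 8, 4, 0, 6, 9, 3, 5]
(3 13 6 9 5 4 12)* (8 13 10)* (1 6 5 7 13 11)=(1 6 9 7 13 5 4 12 3 10 8 11)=[0, 6, 2, 10, 12, 4, 9, 13, 11, 7, 8, 1, 3, 5]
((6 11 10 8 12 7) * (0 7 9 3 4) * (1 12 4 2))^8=(0 7 6 11 10 8 4)(1 3 12 2 9)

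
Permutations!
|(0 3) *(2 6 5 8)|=4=|(0 3)(2 6 5 8)|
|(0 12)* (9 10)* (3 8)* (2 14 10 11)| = |(0 12)(2 14 10 9 11)(3 8)| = 10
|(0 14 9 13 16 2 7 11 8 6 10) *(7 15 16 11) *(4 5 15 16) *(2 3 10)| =|(0 14 9 13 11 8 6 2 16 3 10)(4 5 15)| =33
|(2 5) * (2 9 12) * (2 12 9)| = |(12)(2 5)| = 2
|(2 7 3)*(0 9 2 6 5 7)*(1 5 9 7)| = 6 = |(0 7 3 6 9 2)(1 5)|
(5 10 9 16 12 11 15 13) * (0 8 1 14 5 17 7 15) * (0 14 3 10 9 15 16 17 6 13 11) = (0 8 1 3 10 15 11 14 5 9 17 7 16 12)(6 13) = [8, 3, 2, 10, 4, 9, 13, 16, 1, 17, 15, 14, 0, 6, 5, 11, 12, 7]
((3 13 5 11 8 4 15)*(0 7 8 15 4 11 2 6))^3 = (0 11 13 6 8 3 2 7 15 5)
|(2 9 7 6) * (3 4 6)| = |(2 9 7 3 4 6)| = 6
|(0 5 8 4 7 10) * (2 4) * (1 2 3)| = |(0 5 8 3 1 2 4 7 10)| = 9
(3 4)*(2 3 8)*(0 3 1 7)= [3, 7, 1, 4, 8, 5, 6, 0, 2]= (0 3 4 8 2 1 7)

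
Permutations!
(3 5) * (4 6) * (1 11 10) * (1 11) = (3 5)(4 6)(10 11) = [0, 1, 2, 5, 6, 3, 4, 7, 8, 9, 11, 10]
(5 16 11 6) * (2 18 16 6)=(2 18 16 11)(5 6)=[0, 1, 18, 3, 4, 6, 5, 7, 8, 9, 10, 2, 12, 13, 14, 15, 11, 17, 16]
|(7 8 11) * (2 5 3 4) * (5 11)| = |(2 11 7 8 5 3 4)| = 7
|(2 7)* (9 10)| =2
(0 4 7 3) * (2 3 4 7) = (0 7 4 2 3) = [7, 1, 3, 0, 2, 5, 6, 4]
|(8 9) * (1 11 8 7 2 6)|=7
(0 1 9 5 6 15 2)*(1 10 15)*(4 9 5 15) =(0 10 4 9 15 2)(1 5 6) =[10, 5, 0, 3, 9, 6, 1, 7, 8, 15, 4, 11, 12, 13, 14, 2]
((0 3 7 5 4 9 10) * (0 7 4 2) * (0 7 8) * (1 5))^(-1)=(0 8 10 9 4 3)(1 7 2 5)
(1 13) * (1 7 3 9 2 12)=(1 13 7 3 9 2 12)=[0, 13, 12, 9, 4, 5, 6, 3, 8, 2, 10, 11, 1, 7]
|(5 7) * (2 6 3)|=|(2 6 3)(5 7)|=6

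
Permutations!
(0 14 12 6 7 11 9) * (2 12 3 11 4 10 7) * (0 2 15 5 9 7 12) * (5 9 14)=(0 5 14 3 11 7 4 10 12 6 15 9 2)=[5, 1, 0, 11, 10, 14, 15, 4, 8, 2, 12, 7, 6, 13, 3, 9]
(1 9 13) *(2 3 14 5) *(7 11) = (1 9 13)(2 3 14 5)(7 11) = [0, 9, 3, 14, 4, 2, 6, 11, 8, 13, 10, 7, 12, 1, 5]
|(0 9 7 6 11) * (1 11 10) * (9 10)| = 12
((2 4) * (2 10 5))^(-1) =(2 5 10 4)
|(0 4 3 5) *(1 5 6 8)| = |(0 4 3 6 8 1 5)| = 7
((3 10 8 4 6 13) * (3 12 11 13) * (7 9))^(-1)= ((3 10 8 4 6)(7 9)(11 13 12))^(-1)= (3 6 4 8 10)(7 9)(11 12 13)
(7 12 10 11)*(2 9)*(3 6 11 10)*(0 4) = (0 4)(2 9)(3 6 11 7 12) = [4, 1, 9, 6, 0, 5, 11, 12, 8, 2, 10, 7, 3]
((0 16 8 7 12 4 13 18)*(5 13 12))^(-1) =(0 18 13 5 7 8 16)(4 12) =((0 16 8 7 5 13 18)(4 12))^(-1)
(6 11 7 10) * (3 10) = (3 10 6 11 7) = [0, 1, 2, 10, 4, 5, 11, 3, 8, 9, 6, 7]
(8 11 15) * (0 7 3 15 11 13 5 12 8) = [7, 1, 2, 15, 4, 12, 6, 3, 13, 9, 10, 11, 8, 5, 14, 0] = (0 7 3 15)(5 12 8 13)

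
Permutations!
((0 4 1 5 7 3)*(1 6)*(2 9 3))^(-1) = ((0 4 6 1 5 7 2 9 3))^(-1) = (0 3 9 2 7 5 1 6 4)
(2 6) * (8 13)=(2 6)(8 13)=[0, 1, 6, 3, 4, 5, 2, 7, 13, 9, 10, 11, 12, 8]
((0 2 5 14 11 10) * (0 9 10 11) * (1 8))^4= (14)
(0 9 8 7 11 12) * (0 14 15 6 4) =(0 9 8 7 11 12 14 15 6 4) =[9, 1, 2, 3, 0, 5, 4, 11, 7, 8, 10, 12, 14, 13, 15, 6]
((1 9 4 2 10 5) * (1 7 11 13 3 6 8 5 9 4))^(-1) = ((1 4 2 10 9)(3 6 8 5 7 11 13))^(-1) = (1 9 10 2 4)(3 13 11 7 5 8 6)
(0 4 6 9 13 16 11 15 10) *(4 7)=[7, 1, 2, 3, 6, 5, 9, 4, 8, 13, 0, 15, 12, 16, 14, 10, 11]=(0 7 4 6 9 13 16 11 15 10)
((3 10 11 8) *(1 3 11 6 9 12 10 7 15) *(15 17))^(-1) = (1 15 17 7 3)(6 10 12 9)(8 11)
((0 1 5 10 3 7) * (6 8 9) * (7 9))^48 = ((0 1 5 10 3 9 6 8 7))^48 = (0 10 6)(1 3 8)(5 9 7)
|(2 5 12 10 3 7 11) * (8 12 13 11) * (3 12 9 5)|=8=|(2 3 7 8 9 5 13 11)(10 12)|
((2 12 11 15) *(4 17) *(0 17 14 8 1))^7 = (0 17 4 14 8 1)(2 15 11 12)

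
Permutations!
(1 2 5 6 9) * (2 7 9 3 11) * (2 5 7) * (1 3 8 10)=(1 2 7 9 3 11 5 6 8 10)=[0, 2, 7, 11, 4, 6, 8, 9, 10, 3, 1, 5]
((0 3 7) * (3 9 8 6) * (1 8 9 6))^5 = ((9)(0 6 3 7)(1 8))^5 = (9)(0 6 3 7)(1 8)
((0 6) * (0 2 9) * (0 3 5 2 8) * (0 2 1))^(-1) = ((0 6 8 2 9 3 5 1))^(-1) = (0 1 5 3 9 2 8 6)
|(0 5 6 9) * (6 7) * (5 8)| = 6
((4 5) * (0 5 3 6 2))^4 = (0 6 4)(2 3 5)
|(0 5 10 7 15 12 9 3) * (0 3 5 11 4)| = 6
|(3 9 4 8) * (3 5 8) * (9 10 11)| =10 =|(3 10 11 9 4)(5 8)|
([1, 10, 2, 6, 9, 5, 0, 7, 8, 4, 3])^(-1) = (0 6 3 10 1)(4 9)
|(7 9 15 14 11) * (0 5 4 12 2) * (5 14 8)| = |(0 14 11 7 9 15 8 5 4 12 2)| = 11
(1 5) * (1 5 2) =[0, 2, 1, 3, 4, 5] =(5)(1 2)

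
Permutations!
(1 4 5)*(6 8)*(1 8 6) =(1 4 5 8) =[0, 4, 2, 3, 5, 8, 6, 7, 1]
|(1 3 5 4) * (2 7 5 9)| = 7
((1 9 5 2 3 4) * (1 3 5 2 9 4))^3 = (9)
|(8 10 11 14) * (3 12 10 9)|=7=|(3 12 10 11 14 8 9)|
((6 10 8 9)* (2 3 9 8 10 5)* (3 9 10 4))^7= ((2 9 6 5)(3 10 4))^7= (2 5 6 9)(3 10 4)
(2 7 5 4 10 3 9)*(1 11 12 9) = (1 11 12 9 2 7 5 4 10 3) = [0, 11, 7, 1, 10, 4, 6, 5, 8, 2, 3, 12, 9]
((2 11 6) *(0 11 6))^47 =(0 11)(2 6)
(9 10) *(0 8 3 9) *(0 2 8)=(2 8 3 9 10)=[0, 1, 8, 9, 4, 5, 6, 7, 3, 10, 2]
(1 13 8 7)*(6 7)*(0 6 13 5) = (0 6 7 1 5)(8 13) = [6, 5, 2, 3, 4, 0, 7, 1, 13, 9, 10, 11, 12, 8]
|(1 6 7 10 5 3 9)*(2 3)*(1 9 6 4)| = |(1 4)(2 3 6 7 10 5)| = 6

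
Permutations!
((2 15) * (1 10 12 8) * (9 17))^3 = (1 8 12 10)(2 15)(9 17)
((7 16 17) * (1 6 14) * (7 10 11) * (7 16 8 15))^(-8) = (17)(1 6 14)(7 8 15)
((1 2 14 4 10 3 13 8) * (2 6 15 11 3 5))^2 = ((1 6 15 11 3 13 8)(2 14 4 10 5))^2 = (1 15 3 8 6 11 13)(2 4 5 14 10)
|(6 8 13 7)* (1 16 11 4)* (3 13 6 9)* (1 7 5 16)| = |(3 13 5 16 11 4 7 9)(6 8)| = 8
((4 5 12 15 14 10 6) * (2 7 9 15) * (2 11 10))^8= (2 15 7 14 9)(4 12 10)(5 11 6)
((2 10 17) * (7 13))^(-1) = ((2 10 17)(7 13))^(-1) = (2 17 10)(7 13)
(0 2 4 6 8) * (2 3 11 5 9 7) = (0 3 11 5 9 7 2 4 6 8) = [3, 1, 4, 11, 6, 9, 8, 2, 0, 7, 10, 5]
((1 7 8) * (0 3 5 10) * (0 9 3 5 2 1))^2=(0 10 3 1 8 5 9 2 7)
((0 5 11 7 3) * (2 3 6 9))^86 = (0 2 6 11)(3 9 7 5)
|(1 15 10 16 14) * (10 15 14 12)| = |(1 14)(10 16 12)| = 6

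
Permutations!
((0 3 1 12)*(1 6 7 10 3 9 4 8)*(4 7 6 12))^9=(0 10)(3 9)(7 12)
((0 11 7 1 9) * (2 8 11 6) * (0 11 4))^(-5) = ((0 6 2 8 4)(1 9 11 7))^(-5) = (1 7 11 9)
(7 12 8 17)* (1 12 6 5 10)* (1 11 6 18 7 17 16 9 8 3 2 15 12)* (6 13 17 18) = (2 15 12 3)(5 10 11 13 17 18 7 6)(8 16 9) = [0, 1, 15, 2, 4, 10, 5, 6, 16, 8, 11, 13, 3, 17, 14, 12, 9, 18, 7]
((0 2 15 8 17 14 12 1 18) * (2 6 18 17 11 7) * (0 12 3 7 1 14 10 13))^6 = ((0 6 18 12 14 3 7 2 15 8 11 1 17 10 13))^6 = (0 7 17 12 8)(1 18 15 13 3)(2 10 14 11 6)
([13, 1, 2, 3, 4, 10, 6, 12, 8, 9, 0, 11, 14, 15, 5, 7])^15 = [10, 1, 2, 3, 4, 14, 6, 15, 8, 9, 5, 11, 7, 0, 12, 13]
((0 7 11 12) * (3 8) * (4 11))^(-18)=(0 4 12 7 11)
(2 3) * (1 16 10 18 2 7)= (1 16 10 18 2 3 7)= [0, 16, 3, 7, 4, 5, 6, 1, 8, 9, 18, 11, 12, 13, 14, 15, 10, 17, 2]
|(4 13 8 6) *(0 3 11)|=|(0 3 11)(4 13 8 6)|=12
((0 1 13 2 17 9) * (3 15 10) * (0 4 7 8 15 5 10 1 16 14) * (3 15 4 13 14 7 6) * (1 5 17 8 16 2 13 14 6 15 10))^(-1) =((0 2 8 4 15 5 1 6 3 17 9 14)(7 16))^(-1) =(0 14 9 17 3 6 1 5 15 4 8 2)(7 16)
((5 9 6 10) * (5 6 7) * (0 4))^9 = ((0 4)(5 9 7)(6 10))^9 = (0 4)(6 10)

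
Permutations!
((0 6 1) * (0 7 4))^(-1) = (0 4 7 1 6)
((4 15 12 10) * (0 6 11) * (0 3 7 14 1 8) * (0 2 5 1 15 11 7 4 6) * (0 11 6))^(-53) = ((0 11 3 4 6 7 14 15 12 10)(1 8 2 5))^(-53) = (0 15 6 11 12 7 3 10 14 4)(1 5 2 8)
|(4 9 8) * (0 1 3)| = |(0 1 3)(4 9 8)| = 3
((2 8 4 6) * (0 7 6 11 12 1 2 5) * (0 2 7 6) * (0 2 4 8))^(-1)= (0 2 7 1 12 11 4 5 6)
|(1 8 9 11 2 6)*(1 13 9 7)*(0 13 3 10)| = 24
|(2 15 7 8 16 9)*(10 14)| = |(2 15 7 8 16 9)(10 14)| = 6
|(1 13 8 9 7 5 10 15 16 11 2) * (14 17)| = 22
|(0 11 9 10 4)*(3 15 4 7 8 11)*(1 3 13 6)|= 35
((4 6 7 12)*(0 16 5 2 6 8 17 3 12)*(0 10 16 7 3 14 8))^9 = (17)(0 4 12 3 6 2 5 16 10 7)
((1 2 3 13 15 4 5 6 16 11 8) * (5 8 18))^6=((1 2 3 13 15 4 8)(5 6 16 11 18))^6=(1 8 4 15 13 3 2)(5 6 16 11 18)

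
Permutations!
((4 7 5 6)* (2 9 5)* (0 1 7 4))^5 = (0 5 2 1 6 9 7)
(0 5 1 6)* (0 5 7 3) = (0 7 3)(1 6 5) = [7, 6, 2, 0, 4, 1, 5, 3]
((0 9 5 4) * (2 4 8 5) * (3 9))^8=(0 2 3 4 9)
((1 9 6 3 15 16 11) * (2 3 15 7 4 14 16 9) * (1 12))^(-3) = ((1 2 3 7 4 14 16 11 12)(6 15 9))^(-3) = (1 16 7)(2 11 4)(3 12 14)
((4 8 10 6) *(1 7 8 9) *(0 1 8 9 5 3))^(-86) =((0 1 7 9 8 10 6 4 5 3))^(-86) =(0 8 5 7 6)(1 10 3 9 4)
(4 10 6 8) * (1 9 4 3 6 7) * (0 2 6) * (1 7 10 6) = [2, 9, 1, 0, 6, 5, 8, 7, 3, 4, 10] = (10)(0 2 1 9 4 6 8 3)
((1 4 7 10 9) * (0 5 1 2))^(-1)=(0 2 9 10 7 4 1 5)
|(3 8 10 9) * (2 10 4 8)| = 4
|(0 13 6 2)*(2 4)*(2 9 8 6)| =|(0 13 2)(4 9 8 6)| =12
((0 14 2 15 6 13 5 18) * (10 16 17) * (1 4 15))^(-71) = (0 18 5 13 6 15 4 1 2 14)(10 16 17)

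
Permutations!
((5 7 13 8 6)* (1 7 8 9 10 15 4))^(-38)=(1 10 7 15 13 4 9)(5 8 6)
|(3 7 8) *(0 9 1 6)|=|(0 9 1 6)(3 7 8)|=12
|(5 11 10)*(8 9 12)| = 3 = |(5 11 10)(8 9 12)|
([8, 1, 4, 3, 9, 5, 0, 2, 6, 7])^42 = (2 9)(4 7)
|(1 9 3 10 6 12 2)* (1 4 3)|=6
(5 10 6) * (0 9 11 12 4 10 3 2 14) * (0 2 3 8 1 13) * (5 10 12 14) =(0 9 11 14 2 5 8 1 13)(4 12)(6 10) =[9, 13, 5, 3, 12, 8, 10, 7, 1, 11, 6, 14, 4, 0, 2]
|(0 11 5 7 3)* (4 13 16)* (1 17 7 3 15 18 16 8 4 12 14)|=|(0 11 5 3)(1 17 7 15 18 16 12 14)(4 13 8)|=24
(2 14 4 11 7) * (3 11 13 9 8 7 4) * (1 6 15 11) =(1 6 15 11 4 13 9 8 7 2 14 3) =[0, 6, 14, 1, 13, 5, 15, 2, 7, 8, 10, 4, 12, 9, 3, 11]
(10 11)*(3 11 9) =[0, 1, 2, 11, 4, 5, 6, 7, 8, 3, 9, 10] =(3 11 10 9)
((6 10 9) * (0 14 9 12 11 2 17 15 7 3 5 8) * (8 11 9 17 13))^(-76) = ((0 14 17 15 7 3 5 11 2 13 8)(6 10 12 9))^(-76) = (0 14 17 15 7 3 5 11 2 13 8)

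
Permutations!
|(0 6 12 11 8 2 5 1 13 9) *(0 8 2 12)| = 8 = |(0 6)(1 13 9 8 12 11 2 5)|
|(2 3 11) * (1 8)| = 6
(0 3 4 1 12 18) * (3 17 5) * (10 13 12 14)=(0 17 5 3 4 1 14 10 13 12 18)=[17, 14, 2, 4, 1, 3, 6, 7, 8, 9, 13, 11, 18, 12, 10, 15, 16, 5, 0]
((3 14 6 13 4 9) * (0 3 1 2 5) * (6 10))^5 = (0 13 5 6 2 10 1 14 9 3 4)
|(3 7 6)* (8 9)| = 6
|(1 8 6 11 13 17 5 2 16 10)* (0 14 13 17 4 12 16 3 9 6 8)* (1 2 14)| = 26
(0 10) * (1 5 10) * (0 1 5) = (0 5 10 1) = [5, 0, 2, 3, 4, 10, 6, 7, 8, 9, 1]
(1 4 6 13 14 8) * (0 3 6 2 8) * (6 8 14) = [3, 4, 14, 8, 2, 5, 13, 7, 1, 9, 10, 11, 12, 6, 0] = (0 3 8 1 4 2 14)(6 13)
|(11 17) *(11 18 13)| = |(11 17 18 13)| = 4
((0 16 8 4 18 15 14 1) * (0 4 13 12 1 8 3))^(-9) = (1 12 13 8 14 15 18 4) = ((0 16 3)(1 4 18 15 14 8 13 12))^(-9)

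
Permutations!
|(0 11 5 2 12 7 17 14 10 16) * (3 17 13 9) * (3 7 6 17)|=|(0 11 5 2 12 6 17 14 10 16)(7 13 9)|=30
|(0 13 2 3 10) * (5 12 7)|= 15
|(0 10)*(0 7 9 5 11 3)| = |(0 10 7 9 5 11 3)| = 7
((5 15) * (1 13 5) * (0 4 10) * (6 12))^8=(15)(0 10 4)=((0 4 10)(1 13 5 15)(6 12))^8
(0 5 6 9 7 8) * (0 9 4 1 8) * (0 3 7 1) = [5, 8, 2, 7, 0, 6, 4, 3, 9, 1] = (0 5 6 4)(1 8 9)(3 7)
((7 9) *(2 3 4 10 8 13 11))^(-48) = (2 3 4 10 8 13 11)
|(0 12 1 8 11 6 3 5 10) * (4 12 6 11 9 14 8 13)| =60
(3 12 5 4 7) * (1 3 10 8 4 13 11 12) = (1 3)(4 7 10 8)(5 13 11 12) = [0, 3, 2, 1, 7, 13, 6, 10, 4, 9, 8, 12, 5, 11]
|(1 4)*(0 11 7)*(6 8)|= 6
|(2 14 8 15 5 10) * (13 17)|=6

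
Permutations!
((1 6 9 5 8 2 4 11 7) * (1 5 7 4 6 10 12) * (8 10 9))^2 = ((1 9 7 5 10 12)(2 6 8)(4 11))^2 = (1 7 10)(2 8 6)(5 12 9)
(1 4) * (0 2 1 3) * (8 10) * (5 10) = (0 2 1 4 3)(5 10 8) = [2, 4, 1, 0, 3, 10, 6, 7, 5, 9, 8]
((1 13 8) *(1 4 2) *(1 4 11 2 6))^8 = (1 13 8 11 2 4 6)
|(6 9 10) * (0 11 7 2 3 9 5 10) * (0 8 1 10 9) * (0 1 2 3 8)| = |(0 11 7 3 1 10 6 5 9)(2 8)| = 18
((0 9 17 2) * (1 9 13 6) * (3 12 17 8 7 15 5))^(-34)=(0 8 12 6 15 2 9 3 13 7 17 1 5)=((0 13 6 1 9 8 7 15 5 3 12 17 2))^(-34)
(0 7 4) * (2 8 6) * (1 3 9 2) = (0 7 4)(1 3 9 2 8 6) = [7, 3, 8, 9, 0, 5, 1, 4, 6, 2]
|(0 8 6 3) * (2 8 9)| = |(0 9 2 8 6 3)| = 6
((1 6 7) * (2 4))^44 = (1 7 6)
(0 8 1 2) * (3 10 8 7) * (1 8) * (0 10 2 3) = (0 7)(1 3 2 10) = [7, 3, 10, 2, 4, 5, 6, 0, 8, 9, 1]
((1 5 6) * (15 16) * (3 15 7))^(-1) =(1 6 5)(3 7 16 15)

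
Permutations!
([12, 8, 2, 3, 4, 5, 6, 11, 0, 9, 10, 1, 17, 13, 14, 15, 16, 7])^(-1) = [8, 11, 2, 3, 4, 5, 6, 17, 1, 9, 10, 7, 0, 13, 14, 15, 16, 12]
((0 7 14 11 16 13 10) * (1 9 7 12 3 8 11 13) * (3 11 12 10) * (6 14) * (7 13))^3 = (0 10)(1 3 11 9 8 16 13 12)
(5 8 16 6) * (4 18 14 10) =(4 18 14 10)(5 8 16 6) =[0, 1, 2, 3, 18, 8, 5, 7, 16, 9, 4, 11, 12, 13, 10, 15, 6, 17, 14]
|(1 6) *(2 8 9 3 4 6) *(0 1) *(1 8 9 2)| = |(0 8 2 9 3 4 6)| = 7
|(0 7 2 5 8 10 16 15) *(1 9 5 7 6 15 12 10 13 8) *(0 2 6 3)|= 12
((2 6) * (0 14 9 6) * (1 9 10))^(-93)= ((0 14 10 1 9 6 2))^(-93)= (0 6 1 14 2 9 10)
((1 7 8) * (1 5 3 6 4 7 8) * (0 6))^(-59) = (0 8 4 3 1 6 5 7)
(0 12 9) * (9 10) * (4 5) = [12, 1, 2, 3, 5, 4, 6, 7, 8, 0, 9, 11, 10] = (0 12 10 9)(4 5)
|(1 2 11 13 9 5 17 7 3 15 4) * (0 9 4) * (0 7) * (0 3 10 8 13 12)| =|(0 9 5 17 3 15 7 10 8 13 4 1 2 11 12)| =15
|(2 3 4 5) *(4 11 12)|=|(2 3 11 12 4 5)|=6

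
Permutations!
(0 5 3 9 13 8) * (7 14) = (0 5 3 9 13 8)(7 14) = [5, 1, 2, 9, 4, 3, 6, 14, 0, 13, 10, 11, 12, 8, 7]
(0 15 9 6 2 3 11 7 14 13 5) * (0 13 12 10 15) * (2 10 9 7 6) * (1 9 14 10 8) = (1 9 2 3 11 6 8)(5 13)(7 10 15)(12 14) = [0, 9, 3, 11, 4, 13, 8, 10, 1, 2, 15, 6, 14, 5, 12, 7]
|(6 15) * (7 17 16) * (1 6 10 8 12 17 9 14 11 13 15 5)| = 33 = |(1 6 5)(7 9 14 11 13 15 10 8 12 17 16)|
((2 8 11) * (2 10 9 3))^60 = (11)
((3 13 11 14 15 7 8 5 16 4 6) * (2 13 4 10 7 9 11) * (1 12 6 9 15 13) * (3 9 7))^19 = ((1 12 6 9 11 14 13 2)(3 4 7 8 5 16 10))^19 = (1 9 13 12 11 2 6 14)(3 16 8 4 10 5 7)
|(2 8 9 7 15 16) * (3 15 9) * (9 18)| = |(2 8 3 15 16)(7 18 9)| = 15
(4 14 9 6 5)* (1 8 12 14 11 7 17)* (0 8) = (0 8 12 14 9 6 5 4 11 7 17 1) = [8, 0, 2, 3, 11, 4, 5, 17, 12, 6, 10, 7, 14, 13, 9, 15, 16, 1]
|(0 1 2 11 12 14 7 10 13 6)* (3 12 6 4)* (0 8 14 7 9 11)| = |(0 1 2)(3 12 7 10 13 4)(6 8 14 9 11)| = 30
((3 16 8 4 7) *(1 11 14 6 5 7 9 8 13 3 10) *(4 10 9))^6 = ((1 11 14 6 5 7 9 8 10)(3 16 13))^6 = (16)(1 9 6)(5 11 8)(7 14 10)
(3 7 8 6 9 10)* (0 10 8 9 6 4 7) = (0 10 3)(4 7 9 8) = [10, 1, 2, 0, 7, 5, 6, 9, 4, 8, 3]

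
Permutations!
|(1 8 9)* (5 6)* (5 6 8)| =|(1 5 8 9)| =4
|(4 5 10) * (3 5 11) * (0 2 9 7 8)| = 5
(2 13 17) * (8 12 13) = (2 8 12 13 17) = [0, 1, 8, 3, 4, 5, 6, 7, 12, 9, 10, 11, 13, 17, 14, 15, 16, 2]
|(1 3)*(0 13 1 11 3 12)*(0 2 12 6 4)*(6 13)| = 6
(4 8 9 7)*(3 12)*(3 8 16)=[0, 1, 2, 12, 16, 5, 6, 4, 9, 7, 10, 11, 8, 13, 14, 15, 3]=(3 12 8 9 7 4 16)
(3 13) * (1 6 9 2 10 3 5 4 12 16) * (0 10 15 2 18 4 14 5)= (0 10 3 13)(1 6 9 18 4 12 16)(2 15)(5 14)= [10, 6, 15, 13, 12, 14, 9, 7, 8, 18, 3, 11, 16, 0, 5, 2, 1, 17, 4]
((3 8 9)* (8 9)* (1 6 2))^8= ((1 6 2)(3 9))^8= (9)(1 2 6)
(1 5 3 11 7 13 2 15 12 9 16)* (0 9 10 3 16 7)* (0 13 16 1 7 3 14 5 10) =[9, 10, 15, 11, 4, 1, 6, 16, 8, 3, 14, 13, 0, 2, 5, 12, 7] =(0 9 3 11 13 2 15 12)(1 10 14 5)(7 16)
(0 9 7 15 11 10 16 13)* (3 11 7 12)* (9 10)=[10, 1, 2, 11, 4, 5, 6, 15, 8, 12, 16, 9, 3, 0, 14, 7, 13]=(0 10 16 13)(3 11 9 12)(7 15)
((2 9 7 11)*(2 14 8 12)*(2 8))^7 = (2 7 14 9 11)(8 12)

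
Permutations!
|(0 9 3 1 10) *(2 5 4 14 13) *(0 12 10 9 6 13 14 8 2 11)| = |(14)(0 6 13 11)(1 9 3)(2 5 4 8)(10 12)| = 12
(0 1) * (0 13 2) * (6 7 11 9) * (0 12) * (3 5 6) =[1, 13, 12, 5, 4, 6, 7, 11, 8, 3, 10, 9, 0, 2] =(0 1 13 2 12)(3 5 6 7 11 9)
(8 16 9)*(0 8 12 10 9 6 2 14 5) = [8, 1, 14, 3, 4, 0, 2, 7, 16, 12, 9, 11, 10, 13, 5, 15, 6] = (0 8 16 6 2 14 5)(9 12 10)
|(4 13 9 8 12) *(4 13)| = |(8 12 13 9)| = 4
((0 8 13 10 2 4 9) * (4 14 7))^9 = ((0 8 13 10 2 14 7 4 9))^9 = (14)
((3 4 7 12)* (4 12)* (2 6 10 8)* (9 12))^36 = (12)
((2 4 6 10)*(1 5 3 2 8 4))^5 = (1 5 3 2)(4 6 10 8)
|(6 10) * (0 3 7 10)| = |(0 3 7 10 6)| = 5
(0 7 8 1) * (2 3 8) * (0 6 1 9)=(0 7 2 3 8 9)(1 6)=[7, 6, 3, 8, 4, 5, 1, 2, 9, 0]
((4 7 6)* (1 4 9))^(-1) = ((1 4 7 6 9))^(-1) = (1 9 6 7 4)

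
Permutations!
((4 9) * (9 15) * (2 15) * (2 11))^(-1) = ((2 15 9 4 11))^(-1) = (2 11 4 9 15)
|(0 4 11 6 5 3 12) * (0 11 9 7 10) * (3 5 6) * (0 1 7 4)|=6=|(1 7 10)(3 12 11)(4 9)|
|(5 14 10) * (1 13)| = |(1 13)(5 14 10)| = 6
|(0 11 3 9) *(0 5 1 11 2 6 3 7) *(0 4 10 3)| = |(0 2 6)(1 11 7 4 10 3 9 5)| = 24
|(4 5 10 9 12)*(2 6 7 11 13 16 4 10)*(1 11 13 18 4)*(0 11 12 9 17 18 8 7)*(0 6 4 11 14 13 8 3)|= |(0 14 13 16 1 12 10 17 18 11 3)(2 4 5)(7 8)|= 66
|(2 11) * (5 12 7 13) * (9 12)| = 10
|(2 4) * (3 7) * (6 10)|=2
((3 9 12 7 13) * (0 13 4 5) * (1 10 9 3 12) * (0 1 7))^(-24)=((0 13 12)(1 10 9 7 4 5))^(-24)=(13)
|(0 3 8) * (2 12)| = 6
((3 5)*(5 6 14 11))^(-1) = (3 5 11 14 6) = ((3 6 14 11 5))^(-1)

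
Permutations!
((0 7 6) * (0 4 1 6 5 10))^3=(0 10 5 7)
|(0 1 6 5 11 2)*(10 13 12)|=6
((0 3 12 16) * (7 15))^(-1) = ((0 3 12 16)(7 15))^(-1) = (0 16 12 3)(7 15)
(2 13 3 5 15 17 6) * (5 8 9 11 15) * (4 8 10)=(2 13 3 10 4 8 9 11 15 17 6)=[0, 1, 13, 10, 8, 5, 2, 7, 9, 11, 4, 15, 12, 3, 14, 17, 16, 6]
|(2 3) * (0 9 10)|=|(0 9 10)(2 3)|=6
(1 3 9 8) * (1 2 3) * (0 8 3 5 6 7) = (0 8 2 5 6 7)(3 9) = [8, 1, 5, 9, 4, 6, 7, 0, 2, 3]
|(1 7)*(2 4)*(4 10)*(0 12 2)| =|(0 12 2 10 4)(1 7)| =10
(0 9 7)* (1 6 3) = (0 9 7)(1 6 3) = [9, 6, 2, 1, 4, 5, 3, 0, 8, 7]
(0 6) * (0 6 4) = (6)(0 4) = [4, 1, 2, 3, 0, 5, 6]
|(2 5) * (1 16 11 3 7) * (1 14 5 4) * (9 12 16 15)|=12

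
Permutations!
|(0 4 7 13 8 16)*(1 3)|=6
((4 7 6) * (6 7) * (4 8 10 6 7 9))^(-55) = (4 9 7)(6 10 8) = ((4 7 9)(6 8 10))^(-55)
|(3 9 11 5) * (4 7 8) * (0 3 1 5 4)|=14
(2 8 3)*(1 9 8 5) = (1 9 8 3 2 5) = [0, 9, 5, 2, 4, 1, 6, 7, 3, 8]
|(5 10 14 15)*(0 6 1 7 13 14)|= 9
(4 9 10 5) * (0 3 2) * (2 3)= (0 2)(4 9 10 5)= [2, 1, 0, 3, 9, 4, 6, 7, 8, 10, 5]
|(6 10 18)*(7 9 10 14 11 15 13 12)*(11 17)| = 11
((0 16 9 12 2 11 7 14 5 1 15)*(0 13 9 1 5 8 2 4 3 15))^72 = (16)(2 7 8 11 14)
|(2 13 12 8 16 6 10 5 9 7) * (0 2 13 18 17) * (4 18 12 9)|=|(0 2 12 8 16 6 10 5 4 18 17)(7 13 9)|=33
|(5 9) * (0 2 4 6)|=4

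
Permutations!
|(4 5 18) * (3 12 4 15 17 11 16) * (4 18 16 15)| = |(3 12 18 4 5 16)(11 15 17)| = 6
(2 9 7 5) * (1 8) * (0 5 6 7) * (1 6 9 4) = (0 5 2 4 1 8 6 7 9) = [5, 8, 4, 3, 1, 2, 7, 9, 6, 0]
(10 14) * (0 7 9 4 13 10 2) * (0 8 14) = (0 7 9 4 13 10)(2 8 14) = [7, 1, 8, 3, 13, 5, 6, 9, 14, 4, 0, 11, 12, 10, 2]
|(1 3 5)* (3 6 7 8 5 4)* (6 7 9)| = |(1 7 8 5)(3 4)(6 9)| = 4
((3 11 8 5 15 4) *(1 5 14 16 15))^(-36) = (3 4 15 16 14 8 11)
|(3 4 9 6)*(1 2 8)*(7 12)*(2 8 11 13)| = |(1 8)(2 11 13)(3 4 9 6)(7 12)| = 12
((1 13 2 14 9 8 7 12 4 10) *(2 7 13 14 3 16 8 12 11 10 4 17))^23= (1 7 16 17 14 11 8 2 9 10 13 3 12)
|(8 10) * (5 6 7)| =6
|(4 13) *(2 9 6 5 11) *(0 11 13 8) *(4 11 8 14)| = 6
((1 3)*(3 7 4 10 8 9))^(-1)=(1 3 9 8 10 4 7)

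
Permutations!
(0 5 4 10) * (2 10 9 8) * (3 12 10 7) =(0 5 4 9 8 2 7 3 12 10) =[5, 1, 7, 12, 9, 4, 6, 3, 2, 8, 0, 11, 10]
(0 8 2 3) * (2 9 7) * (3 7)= (0 8 9 3)(2 7)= [8, 1, 7, 0, 4, 5, 6, 2, 9, 3]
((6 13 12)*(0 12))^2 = (0 6)(12 13)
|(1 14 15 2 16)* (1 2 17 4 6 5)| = |(1 14 15 17 4 6 5)(2 16)| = 14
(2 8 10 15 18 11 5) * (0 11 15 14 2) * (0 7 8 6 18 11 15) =(0 15 11 5 7 8 10 14 2 6 18) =[15, 1, 6, 3, 4, 7, 18, 8, 10, 9, 14, 5, 12, 13, 2, 11, 16, 17, 0]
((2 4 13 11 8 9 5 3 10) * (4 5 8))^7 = (2 10 3 5)(4 13 11)(8 9)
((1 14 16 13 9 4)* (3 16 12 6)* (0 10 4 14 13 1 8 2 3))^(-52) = (16)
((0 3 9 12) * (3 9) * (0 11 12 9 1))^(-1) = (0 1)(11 12)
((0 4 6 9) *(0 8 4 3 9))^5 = ((0 3 9 8 4 6))^5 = (0 6 4 8 9 3)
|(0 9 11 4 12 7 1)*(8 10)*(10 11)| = |(0 9 10 8 11 4 12 7 1)| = 9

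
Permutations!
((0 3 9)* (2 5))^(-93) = ((0 3 9)(2 5))^(-93) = (9)(2 5)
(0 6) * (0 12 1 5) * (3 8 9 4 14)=[6, 5, 2, 8, 14, 0, 12, 7, 9, 4, 10, 11, 1, 13, 3]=(0 6 12 1 5)(3 8 9 4 14)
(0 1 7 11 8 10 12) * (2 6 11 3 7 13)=(0 1 13 2 6 11 8 10 12)(3 7)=[1, 13, 6, 7, 4, 5, 11, 3, 10, 9, 12, 8, 0, 2]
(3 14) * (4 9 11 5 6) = (3 14)(4 9 11 5 6) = [0, 1, 2, 14, 9, 6, 4, 7, 8, 11, 10, 5, 12, 13, 3]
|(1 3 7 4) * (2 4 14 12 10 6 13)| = 10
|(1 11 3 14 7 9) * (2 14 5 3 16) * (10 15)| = |(1 11 16 2 14 7 9)(3 5)(10 15)| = 14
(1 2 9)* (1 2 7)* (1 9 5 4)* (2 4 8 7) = (1 2 5 8 7 9 4) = [0, 2, 5, 3, 1, 8, 6, 9, 7, 4]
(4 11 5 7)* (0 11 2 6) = [11, 1, 6, 3, 2, 7, 0, 4, 8, 9, 10, 5] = (0 11 5 7 4 2 6)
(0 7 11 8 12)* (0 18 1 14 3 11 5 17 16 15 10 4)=[7, 14, 2, 11, 0, 17, 6, 5, 12, 9, 4, 8, 18, 13, 3, 10, 15, 16, 1]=(0 7 5 17 16 15 10 4)(1 14 3 11 8 12 18)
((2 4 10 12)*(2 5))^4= (2 5 12 10 4)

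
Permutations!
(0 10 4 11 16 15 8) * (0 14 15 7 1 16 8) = (0 10 4 11 8 14 15)(1 16 7) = [10, 16, 2, 3, 11, 5, 6, 1, 14, 9, 4, 8, 12, 13, 15, 0, 7]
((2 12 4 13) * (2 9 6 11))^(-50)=((2 12 4 13 9 6 11))^(-50)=(2 11 6 9 13 4 12)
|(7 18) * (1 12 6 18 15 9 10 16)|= 9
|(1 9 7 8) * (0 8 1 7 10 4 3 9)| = 4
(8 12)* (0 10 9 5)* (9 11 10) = (0 9 5)(8 12)(10 11) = [9, 1, 2, 3, 4, 0, 6, 7, 12, 5, 11, 10, 8]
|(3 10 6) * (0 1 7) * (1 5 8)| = 15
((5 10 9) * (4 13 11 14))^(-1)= (4 14 11 13)(5 9 10)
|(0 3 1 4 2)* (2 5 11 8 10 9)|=10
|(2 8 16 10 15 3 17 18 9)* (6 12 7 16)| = 12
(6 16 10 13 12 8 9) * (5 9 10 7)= (5 9 6 16 7)(8 10 13 12)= [0, 1, 2, 3, 4, 9, 16, 5, 10, 6, 13, 11, 8, 12, 14, 15, 7]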